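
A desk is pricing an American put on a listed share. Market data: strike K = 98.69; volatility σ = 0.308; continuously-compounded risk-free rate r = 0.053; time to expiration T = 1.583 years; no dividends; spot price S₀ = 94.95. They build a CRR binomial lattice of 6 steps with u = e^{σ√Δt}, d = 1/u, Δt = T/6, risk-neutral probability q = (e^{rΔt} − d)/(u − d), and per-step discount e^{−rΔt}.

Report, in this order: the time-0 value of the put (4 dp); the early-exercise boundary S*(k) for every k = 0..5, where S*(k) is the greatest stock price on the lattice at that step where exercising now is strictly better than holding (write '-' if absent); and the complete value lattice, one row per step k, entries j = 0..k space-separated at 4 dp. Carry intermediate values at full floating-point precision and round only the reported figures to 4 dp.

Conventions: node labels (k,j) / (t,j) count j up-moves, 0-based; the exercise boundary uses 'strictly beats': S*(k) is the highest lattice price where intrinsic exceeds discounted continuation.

price = 13.4775
boundary = - - 69.1961 59.0710 69.1961 81.0566
tree:
13.4775
20.3157 7.1466
29.4939 11.8805 2.7030
39.6190 19.1401 5.0918 0.4354
48.2625 29.4939 9.5191 0.8917 0.0000
55.6412 39.6190 17.6334 1.8261 0.0000 0.0000
61.9403 48.2625 29.4939 3.7400 0.0000 0.0000 0.0000

Δt=0.26383  u=1.17140  d=0.85368  q=0.50485  discount=0.98611
step 6 (expiry): payoffs max(K−S,0) = 61.9403 48.2625 29.4939 3.7400 0.0000 0.0000 0.0000
step 5: (k=5,j=0): S=43.0488, K−S=55.6412, hold=54.2708 ⇒ V=55.6412 exercise | (k=5,j=1): S=59.0710, K−S=39.6190, hold=38.2486 ⇒ V=39.6190 exercise | (k=5,j=2): S=81.0566, K−S=17.6334, hold=16.2630 ⇒ V=17.6334 exercise | (k=5,j=3): S=111.2248, K−S=0.0000, hold=1.8261 ⇒ V=1.8261 continue | (k=5,j=4): S=152.6214, K−S=0.0000, hold=0.0000 ⇒ V=0.0000 continue | (k=5,j=5): S=209.4253, K−S=0.0000, hold=0.0000 ⇒ V=0.0000 continue  boundary S*=81.0566
step 4: (k=4,j=0): S=50.4275, K−S=48.2625, hold=46.8921 ⇒ V=48.2625 exercise | (k=4,j=1): S=69.1961, K−S=29.4939, hold=28.1236 ⇒ V=29.4939 exercise | (k=4,j=2): S=94.9500, K−S=3.7400, hold=9.5191 ⇒ V=9.5191 continue | (k=4,j=3): S=130.2893, K−S=0.0000, hold=0.8917 ⇒ V=0.8917 continue | (k=4,j=4): S=178.7814, K−S=0.0000, hold=0.0000 ⇒ V=0.0000 continue  boundary S*=69.1961
step 3: (k=3,j=0): S=59.0710, K−S=39.6190, hold=38.2486 ⇒ V=39.6190 exercise | (k=3,j=1): S=81.0566, K−S=17.6334, hold=19.1401 ⇒ V=19.1401 continue | (k=3,j=2): S=111.2248, K−S=0.0000, hold=5.0918 ⇒ V=5.0918 continue | (k=3,j=3): S=152.6214, K−S=0.0000, hold=0.4354 ⇒ V=0.4354 continue  boundary S*=59.0710
step 2: (k=2,j=0): S=69.1961, K−S=29.4939, hold=28.8736 ⇒ V=29.4939 exercise | (k=2,j=1): S=94.9500, K−S=3.7400, hold=11.8805 ⇒ V=11.8805 continue | (k=2,j=2): S=130.2893, K−S=0.0000, hold=2.7030 ⇒ V=2.7030 continue  boundary S*=69.1961
step 1: (k=1,j=0): S=81.0566, K−S=17.6334, hold=20.3157 ⇒ V=20.3157 continue | (k=1,j=1): S=111.2248, K−S=0.0000, hold=7.1466 ⇒ V=7.1466 continue  boundary S*=-
step 0: (k=0,j=0): S=94.9500, K−S=3.7400, hold=13.4775 ⇒ V=13.4775 continue  boundary S*=-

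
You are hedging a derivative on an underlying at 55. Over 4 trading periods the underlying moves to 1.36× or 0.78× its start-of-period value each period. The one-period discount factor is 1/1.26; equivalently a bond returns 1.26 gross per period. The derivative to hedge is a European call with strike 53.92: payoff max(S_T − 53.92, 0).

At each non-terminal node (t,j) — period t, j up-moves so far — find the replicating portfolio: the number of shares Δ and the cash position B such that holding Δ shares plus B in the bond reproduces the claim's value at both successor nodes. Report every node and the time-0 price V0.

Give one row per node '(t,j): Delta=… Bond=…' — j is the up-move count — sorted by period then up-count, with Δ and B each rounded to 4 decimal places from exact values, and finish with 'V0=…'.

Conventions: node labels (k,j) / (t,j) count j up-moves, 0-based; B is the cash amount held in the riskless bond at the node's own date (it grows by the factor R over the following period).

The replicating-portfolio and risk-neutral prices coincide; use p* = (1.26−0.78)/(1.36−0.78) = 0.8276 for the latter.
Payoffs at expiry: V(4,0)=0.0000, V(4,1)=0.0000, V(4,2)=7.9713, V(4,3)=53.9931, V(4,4)=134.2361
Node (3,0) S=26.1004: V=(p*·0.0000+(1−p*)·0.0000)/1.26=0.0000; Δ=(0.0000−0.0000)/(35.4965−20.3583)=0.0000; B=V−Δ·S=0.0000
Node (3,1) S=45.5083: V=(p*·7.9713+(1−p*)·0.0000)/1.26=5.2357; Δ=(7.9713−0.0000)/(61.8913−35.4965)=0.3020; B=V−Δ·S=-8.5080
Node (3,2) S=79.3478: V=(p*·53.9931+(1−p*)·7.9713)/1.26=36.5542; Δ=(53.9931−7.9713)/(107.9131−61.8913)=1.0000; B=V−Δ·S=-42.7937
Node (3,3) S=138.3501: V=(p*·134.2361+(1−p*)·53.9931)/1.26=95.5564; Δ=(134.2361−53.9931)/(188.1561−107.9131)=1.0000; B=V−Δ·S=-42.7937
Node (2,0) S=33.4620: V=(p*·5.2357+(1−p*)·0.0000)/1.26=3.4389; Δ=(5.2357−0.0000)/(45.5083−26.1004)=0.2698; B=V−Δ·S=-5.5882
Node (2,1) S=58.3440: V=(p*·36.5542+(1−p*)·5.2357)/1.26=24.7258; Δ=(36.5542−5.2357)/(79.3478−45.5083)=0.9255; B=V−Δ·S=-29.2717
Node (2,2) S=101.7280: V=(p*·95.5564+(1−p*)·36.5542)/1.26=67.7648; Δ=(95.5564−36.5542)/(138.3501−79.3478)=1.0000; B=V−Δ·S=-33.9632
Node (1,0) S=42.9000: V=(p*·24.7258+(1−p*)·3.4389)/1.26=16.7108; Δ=(24.7258−3.4389)/(58.3440−33.4620)=0.8555; B=V−Δ·S=-19.9907
Node (1,1) S=74.8000: V=(p*·67.7648+(1−p*)·24.7258)/1.26=47.8923; Δ=(67.7648−24.7258)/(101.7280−58.3440)=0.9920; B=V−Δ·S=-26.3130
Node (0,0) S=55.0000: V=(p*·47.8923+(1−p*)·16.7108)/1.26=33.7430; Δ=(47.8923−16.7108)/(74.8000−42.9000)=0.9775; B=V−Δ·S=-20.0182
Check: Δ(0,0)·S0 + B(0,0) = 33.7430 = V0.

(0,0): Delta=0.9775 Bond=-20.0182
(1,0): Delta=0.8555 Bond=-19.9907
(1,1): Delta=0.9920 Bond=-26.3130
(2,0): Delta=0.2698 Bond=-5.5882
(2,1): Delta=0.9255 Bond=-29.2717
(2,2): Delta=1.0000 Bond=-33.9632
(3,0): Delta=0.0000 Bond=0.0000
(3,1): Delta=0.3020 Bond=-8.5080
(3,2): Delta=1.0000 Bond=-42.7937
(3,3): Delta=1.0000 Bond=-42.7937
V0=33.7430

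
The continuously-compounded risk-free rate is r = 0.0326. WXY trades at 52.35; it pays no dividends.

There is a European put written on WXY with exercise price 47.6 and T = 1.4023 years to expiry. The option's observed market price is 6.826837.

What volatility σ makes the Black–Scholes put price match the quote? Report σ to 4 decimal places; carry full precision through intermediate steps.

At σ = 0.4333 the Black–Scholes value reproduces the quote:
σ√T = 0.4333·√1.4023 = 0.513108
d₁ = (ln(S/K) + (r+σ²/2)T) / (σ√T) = (ln(52.35/47.6) + (0.0326+0.4333²/2)·1.4023) / 0.513108 = (0.095119 + 0.177355) / 0.513108 = 0.531027
d₂ = d₁ − σ√T = 0.531027 − 0.513108 = 0.017918
e^{−rT} = 0.955314
N(−d₁) = 0.297700,  N(−d₂) = 0.492852
V = K·e^{−rT}·N(−d₂) − S·N(−d₁) = 22.411438 − 15.584602 = 6.826837 (matching the quote); vega is positive throughout, so no other σ reproduces this price

sigma = 0.4333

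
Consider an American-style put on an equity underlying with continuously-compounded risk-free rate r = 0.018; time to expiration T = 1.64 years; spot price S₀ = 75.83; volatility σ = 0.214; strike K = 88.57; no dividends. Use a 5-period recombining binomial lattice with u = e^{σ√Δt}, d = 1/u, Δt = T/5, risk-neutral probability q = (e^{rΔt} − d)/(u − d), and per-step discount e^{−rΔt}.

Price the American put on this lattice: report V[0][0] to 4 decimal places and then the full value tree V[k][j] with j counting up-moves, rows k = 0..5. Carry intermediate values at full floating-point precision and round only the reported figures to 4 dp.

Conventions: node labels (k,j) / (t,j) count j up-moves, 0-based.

price = 15.4285
tree:
15.4285
21.7366 9.1392
29.2247 14.3119 3.9397
36.0700 21.4868 7.1196 0.7233
42.1258 29.2247 12.7400 1.4364 0.0000
47.4830 36.0700 21.4868 2.8527 0.0000 0.0000

Δt=0.32800  u=1.13039  d=0.88465  q=0.49350  discount=0.99411
step 5 (expiry): payoffs max(K−S,0) = 47.4830 36.0700 21.4868 2.8527 0.0000 0.0000
k=4: (k=4,j=0): S=46.4442, K−S=42.1258, hold=41.6044 ⇒ V=42.1258 exercise | (k=4,j=1): S=59.3453, K−S=29.2247, hold=28.7033 ⇒ V=29.2247 exercise | (k=4,j=2): S=75.8300, K−S=12.7400, hold=12.2186 ⇒ V=12.7400 exercise | (k=4,j=3): S=96.8938, K−S=0.0000, hold=1.4364 ⇒ V=1.4364 continue | (k=4,j=4): S=123.8085, K−S=0.0000, hold=0.0000 ⇒ V=0.0000 continue
k=3: (k=3,j=0): S=52.5000, K−S=36.0700, hold=35.5487 ⇒ V=36.0700 exercise | (k=3,j=1): S=67.0832, K−S=21.4868, hold=20.9654 ⇒ V=21.4868 exercise | (k=3,j=2): S=85.7173, K−S=2.8527, hold=7.1196 ⇒ V=7.1196 continue | (k=3,j=3): S=109.5275, K−S=0.0000, hold=0.7233 ⇒ V=0.7233 continue
k=2: (k=2,j=0): S=59.3453, K−S=29.2247, hold=28.7033 ⇒ V=29.2247 exercise | (k=2,j=1): S=75.8300, K−S=12.7400, hold=14.3119 ⇒ V=14.3119 continue | (k=2,j=2): S=96.8938, K−S=0.0000, hold=3.9397 ⇒ V=3.9397 continue
k=1: (k=1,j=0): S=67.0832, K−S=21.4868, hold=21.7366 ⇒ V=21.7366 continue | (k=1,j=1): S=85.7173, K−S=2.8527, hold=9.1392 ⇒ V=9.1392 continue
k=0: (k=0,j=0): S=75.8300, K−S=12.7400, hold=15.4285 ⇒ V=15.4285 continue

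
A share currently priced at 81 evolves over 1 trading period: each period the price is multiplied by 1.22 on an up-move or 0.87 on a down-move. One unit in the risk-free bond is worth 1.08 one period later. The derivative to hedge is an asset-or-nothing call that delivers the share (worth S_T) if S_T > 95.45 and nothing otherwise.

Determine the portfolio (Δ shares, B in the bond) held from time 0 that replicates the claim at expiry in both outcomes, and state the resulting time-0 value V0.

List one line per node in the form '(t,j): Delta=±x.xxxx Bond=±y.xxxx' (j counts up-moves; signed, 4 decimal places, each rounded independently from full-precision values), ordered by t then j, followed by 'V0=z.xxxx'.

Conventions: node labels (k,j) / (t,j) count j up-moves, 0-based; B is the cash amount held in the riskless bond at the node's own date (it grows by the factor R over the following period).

(0,0): Delta=3.4857 Bond=-227.4429
V0=54.9000

Arbitrage-free pricing uses the up-move probability p* = (R−d)/(u−d) = 0.6000, discounting each step at R = 1.08.
Payoffs at expiry: V(1,0)=0.0000, V(1,1)=98.8200
  t=0,j=0: stock 81.0000 → up 98.8200 (V=98.8200), down 70.4700 (V=0.0000). Price 54.9000; hedge Δ=3.4857, bond B=-227.4429.
As a check, the time-0 holding Δ(0,0)·S0 + B(0,0) comes to 54.9000 — exactly V0.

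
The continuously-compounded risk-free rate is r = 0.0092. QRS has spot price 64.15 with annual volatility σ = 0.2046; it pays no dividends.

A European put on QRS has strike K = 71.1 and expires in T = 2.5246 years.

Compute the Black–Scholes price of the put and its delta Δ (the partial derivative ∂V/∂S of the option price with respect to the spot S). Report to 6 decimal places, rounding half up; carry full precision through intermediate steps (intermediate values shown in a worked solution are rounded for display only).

price = 11.540487
Δ = -0.532846

σ√T = 0.2046·√2.5246 = 0.325089
d₁ = (ln(S/K) + (r+σ²/2)T) / (σ√T) = (ln(64.15/71.1) + (0.0092+0.2046²/2)·2.5246) / 0.325089 = (-0.102863 + 0.076068) / 0.325089 = -0.082425
d₂ = d₁ − σ√T = -0.082425 − 0.325089 = -0.407514
e^{−rT} = 0.977041
N(−d₁) = 0.532846,  N(−d₂) = 0.658185
Put price V = K·e^{−rT}·N(−d₂) − S·N(−d₁) = 45.722545 − 34.182058 = 11.540487
Δ = −N(−d₁) = -0.532846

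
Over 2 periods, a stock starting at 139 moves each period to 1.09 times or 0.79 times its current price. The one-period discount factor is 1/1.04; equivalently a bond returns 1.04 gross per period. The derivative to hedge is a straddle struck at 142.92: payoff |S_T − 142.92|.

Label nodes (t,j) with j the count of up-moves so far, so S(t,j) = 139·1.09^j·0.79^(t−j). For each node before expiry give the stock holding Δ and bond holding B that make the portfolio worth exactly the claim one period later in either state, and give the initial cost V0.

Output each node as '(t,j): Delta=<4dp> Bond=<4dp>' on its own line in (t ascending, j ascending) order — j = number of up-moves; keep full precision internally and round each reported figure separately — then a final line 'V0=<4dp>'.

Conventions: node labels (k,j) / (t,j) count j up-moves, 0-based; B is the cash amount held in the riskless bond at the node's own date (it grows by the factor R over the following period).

(0,0): Delta=-0.1458 Bond=41.9499
(1,0): Delta=-1.0000 Bond=137.4231
(1,1): Delta=-0.0220 Bond=24.8688
V0=21.6780

Under the risk-neutral measure, an up-move has probability p* = (R−d)/(u−d) = 0.8333 and values discount at R = 1.04.
At maturity the claim pays: V(2,0)=56.1701, V(2,1)=23.2271, V(2,2)=22.2259
  t=1,j=0: stock 109.8100 → up 119.6929 (V=23.2271), down 86.7499 (V=56.1701). Price 27.6131; hedge Δ=-1.0000, bond B=137.4231.
  t=1,j=1: stock 151.5100 → up 165.1459 (V=22.2259), down 119.6929 (V=23.2271). Price 21.5315; hedge Δ=-0.0220, bond B=24.8688.
  t=0,j=0: stock 139.0000 → up 151.5100 (V=21.5315), down 109.8100 (V=27.6131). Price 21.6780; hedge Δ=-0.1458, bond B=41.9499.
Verification: the root portfolio costs Δ(0,0)·S0 + B(0,0) = 21.6780, matching V0.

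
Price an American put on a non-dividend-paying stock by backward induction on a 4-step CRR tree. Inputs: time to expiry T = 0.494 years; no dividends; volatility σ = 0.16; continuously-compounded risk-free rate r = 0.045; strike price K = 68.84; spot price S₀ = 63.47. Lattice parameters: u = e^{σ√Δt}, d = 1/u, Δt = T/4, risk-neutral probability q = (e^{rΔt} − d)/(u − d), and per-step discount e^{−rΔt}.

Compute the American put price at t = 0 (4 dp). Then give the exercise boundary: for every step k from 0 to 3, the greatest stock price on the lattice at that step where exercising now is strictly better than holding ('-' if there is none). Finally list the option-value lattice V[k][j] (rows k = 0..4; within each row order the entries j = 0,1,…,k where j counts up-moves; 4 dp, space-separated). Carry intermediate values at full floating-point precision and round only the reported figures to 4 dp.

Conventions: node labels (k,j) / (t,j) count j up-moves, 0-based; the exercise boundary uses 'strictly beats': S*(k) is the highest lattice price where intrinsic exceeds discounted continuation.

Δt=0.12350, u=1.05784, d=0.94532, q=0.53548, disc=e^(-rΔt)=0.99446
k=4 terminal: V=max(K-S,0) → 18.1537 12.1209 5.3700 0.0000 0.0000
k=3: j=0 S=53.6179 intr=15.2221 cont=14.8406 V=15.2221[EX]; j=1 S=59.9997 intr=8.8403 cont=8.4588 V=8.8403[EX]; j=2 S=67.1410 intr=1.6990 cont=2.4807 V=2.4807[hold]; j=3 S=75.1324 intr=0.0000 cont=0.0000 V=0.0000[hold]  S*(3)=59.9997
k=2: j=0 S=56.7191 intr=12.1209 cont=11.7394 V=12.1209[EX]; j=1 S=63.4700 intr=5.3700 cont=5.4047 V=5.4047[hold]; j=2 S=71.0244 intr=0.0000 cont=1.1459 V=1.1459[hold]  S*(2)=56.7191
k=1: j=0 S=59.9997 intr=8.8403 cont=8.4773 V=8.8403[EX]; j=1 S=67.1410 intr=1.6990 cont=3.1069 V=3.1069[hold]  S*(1)=59.9997
k=0: j=0 S=63.4700 intr=5.3700 cont=5.7382 V=5.7382[hold]  S*(0)=-

price = 5.7382
boundary = - 59.9997 56.7191 59.9997
tree:
5.7382
8.8403 3.1069
12.1209 5.4047 1.1459
15.2221 8.8403 2.4807 0.0000
18.1537 12.1209 5.3700 0.0000 0.0000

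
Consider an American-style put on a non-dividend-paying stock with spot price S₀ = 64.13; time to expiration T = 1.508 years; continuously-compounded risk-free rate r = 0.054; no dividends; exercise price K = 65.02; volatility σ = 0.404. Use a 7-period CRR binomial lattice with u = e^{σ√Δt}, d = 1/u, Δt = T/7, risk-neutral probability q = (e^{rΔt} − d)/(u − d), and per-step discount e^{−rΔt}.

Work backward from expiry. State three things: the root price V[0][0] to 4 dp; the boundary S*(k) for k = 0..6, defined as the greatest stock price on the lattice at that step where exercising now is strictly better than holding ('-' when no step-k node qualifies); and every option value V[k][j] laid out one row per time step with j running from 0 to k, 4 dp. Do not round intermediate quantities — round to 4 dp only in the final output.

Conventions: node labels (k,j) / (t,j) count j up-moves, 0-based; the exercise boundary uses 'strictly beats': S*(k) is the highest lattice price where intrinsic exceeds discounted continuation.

price = 11.1192
boundary = - - - 36.5387 30.2912 36.5387 44.0747
tree:
11.1192
15.7415 6.4654
21.5691 9.9158 2.9470
28.4813 14.7291 5.0295 0.8005
34.7288 21.0141 8.3919 1.5704 0.0000
39.9081 28.4813 13.5698 3.0806 0.0000 0.0000
44.2017 34.7288 20.9453 6.0432 0.0000 0.0000 0.0000
47.7613 39.9081 28.4813 11.8551 0.0000 0.0000 0.0000 0.0000

Δt=0.21543, u=1.20625, d=0.82902, q=0.48428, disc=e^(-rΔt)=0.98843
k=7 terminal: V=max(K-S,0) → 47.7613 39.9081 28.4813 11.8551 0.0000 0.0000 0.0000 0.0000
k=6: j=0 S=20.8183 intr=44.2017 cont=43.4497 V=44.2017[EX]; j=1 S=30.2912 intr=34.7288 cont=33.9768 V=34.7288[EX]; j=2 S=44.0747 intr=20.9453 cont=20.1933 V=20.9453[EX]; j=3 S=64.1300 intr=0.8900 cont=6.0432 V=6.0432[hold]; j=4 S=93.3112 intr=0.0000 cont=0.0000 V=0.0000[hold]; j=5 S=135.7707 intr=0.0000 cont=0.0000 V=0.0000[hold]; j=6 S=197.5506 intr=0.0000 cont=0.0000 V=0.0000[hold]  S*(6)=44.0747
k=5: j=0 S=25.1119 intr=39.9081 cont=39.1560 V=39.9081[EX]; j=1 S=36.5387 intr=28.4813 cont=27.7293 V=28.4813[EX]; j=2 S=53.1649 intr=11.8551 cont=13.5698 V=13.5698[hold]; j=3 S=77.3566 intr=0.0000 cont=3.0806 V=3.0806[hold]; j=4 S=112.5563 intr=0.0000 cont=0.0000 V=0.0000[hold]; j=5 S=163.7729 intr=0.0000 cont=0.0000 V=0.0000[hold]  S*(5)=36.5387
k=4: j=0 S=30.2912 intr=34.7288 cont=33.9768 V=34.7288[EX]; j=1 S=44.0747 intr=20.9453 cont=21.0141 V=21.0141[hold]; j=2 S=64.1300 intr=0.8900 cont=8.3919 V=8.3919[hold]; j=3 S=93.3112 intr=0.0000 cont=1.5704 V=1.5704[hold]; j=4 S=135.7707 intr=0.0000 cont=0.0000 V=0.0000[hold]  S*(4)=30.2912
k=3: j=0 S=36.5387 intr=28.4813 cont=27.7623 V=28.4813[EX]; j=1 S=53.1649 intr=11.8551 cont=14.7291 V=14.7291[hold]; j=2 S=77.3566 intr=0.0000 cont=5.0295 V=5.0295[hold]; j=3 S=112.5563 intr=0.0000 cont=0.8005 V=0.8005[hold]  S*(3)=36.5387
k=2: j=0 S=44.0747 intr=20.9453 cont=21.5691 V=21.5691[hold]; j=1 S=64.1300 intr=0.8900 cont=9.9158 V=9.9158[hold]; j=2 S=93.3112 intr=0.0000 cont=2.9470 V=2.9470[hold]  S*(2)=-
k=1: j=0 S=53.1649 intr=11.8551 cont=15.7415 V=15.7415[hold]; j=1 S=77.3566 intr=0.0000 cont=6.4654 V=6.4654[hold]  S*(1)=-
k=0: j=0 S=64.1300 intr=0.8900 cont=11.1192 V=11.1192[hold]  S*(0)=-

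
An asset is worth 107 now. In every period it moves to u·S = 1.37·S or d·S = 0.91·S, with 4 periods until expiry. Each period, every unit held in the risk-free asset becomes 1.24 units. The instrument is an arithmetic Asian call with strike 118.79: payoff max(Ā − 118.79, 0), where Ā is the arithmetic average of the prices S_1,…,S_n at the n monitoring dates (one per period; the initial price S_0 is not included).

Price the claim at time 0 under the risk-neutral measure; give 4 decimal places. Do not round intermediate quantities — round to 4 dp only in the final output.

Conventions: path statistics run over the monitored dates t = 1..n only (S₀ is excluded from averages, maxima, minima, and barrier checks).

Set p* = 0.7174 (from d < R < u); the path-dependent value is the discounted p*-expectation over all price paths.
Enumerate all 2^4 = 16 price paths (U = up ×1.37, D = down ×0.91); each path with k up-moves has probability p*^k·(1−p*)^(4−k).
DDDD: Ā=84.9960, payoff=0.0000, prob=0.006379
UDDD: Ā=127.9610, payoff=9.1710, prob=0.016192
DUDD: Ā=115.6560, payoff=0.0000, prob=0.016192
UUDD: Ā=174.1195, payoff=55.3295, prob=0.041104
DDUD: Ā=104.4585, payoff=0.0000, prob=0.016192
UDUD: Ā=157.2616, payoff=38.4716, prob=0.041104
DUUD: Ā=144.9566, payoff=26.1666, prob=0.041104
UUUD: Ā=218.2314, payoff=99.4414, prob=0.104341
DDDU: Ā=94.2687, payoff=0.0000, prob=0.016192
UDDU: Ā=141.9210, payoff=23.1310, prob=0.041104
DUDU: Ā=129.6160, payoff=10.8260, prob=0.041104
UUDU: Ā=195.1362, payoff=76.3462, prob=0.104341
DDUU: Ā=118.4184, payoff=0.0000, prob=0.041104
UDUU: Ā=178.2783, payoff=59.4883, prob=0.104341
DUUU: Ā=165.9733, payoff=47.1833, prob=0.104341
UUUU: Ā=249.8719, payoff=131.0819, prob=0.264865
Price = Σ prob·payoff / R^4 = 70.666419 / 2.364214 = 29.8900

price = 29.8900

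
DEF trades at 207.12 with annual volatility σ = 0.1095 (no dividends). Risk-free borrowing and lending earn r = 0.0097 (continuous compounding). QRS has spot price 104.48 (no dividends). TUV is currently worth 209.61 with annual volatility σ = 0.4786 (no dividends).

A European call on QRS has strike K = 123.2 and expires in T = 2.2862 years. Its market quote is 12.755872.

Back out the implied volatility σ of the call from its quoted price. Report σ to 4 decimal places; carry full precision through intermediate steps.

sigma = 0.2938

At σ = 0.2938 the Black–Scholes value reproduces the quote:
σ√T = 0.2938·√2.2862 = 0.444231
d₁ = (ln(S/K) + (r+σ²/2)T) / (σ√T) = (ln(104.48/123.2) + (0.0097+0.2938²/2)·2.2862) / 0.444231 = (-0.164813 + 0.120847) / 0.444231 = -0.098972
d₂ = d₁ − σ√T = -0.098972 − 0.444231 = -0.543203
e^{−rT} = 0.978068
N(d₁) = 0.460580,  N(d₂) = 0.293495
V = S·N(d₁) − K·e^{−rT}·N(d₂) = 48.121406 − 35.365534 = 12.755872 (equal to the quote); since ∂V/∂σ > 0 for all σ, the implied volatility is unique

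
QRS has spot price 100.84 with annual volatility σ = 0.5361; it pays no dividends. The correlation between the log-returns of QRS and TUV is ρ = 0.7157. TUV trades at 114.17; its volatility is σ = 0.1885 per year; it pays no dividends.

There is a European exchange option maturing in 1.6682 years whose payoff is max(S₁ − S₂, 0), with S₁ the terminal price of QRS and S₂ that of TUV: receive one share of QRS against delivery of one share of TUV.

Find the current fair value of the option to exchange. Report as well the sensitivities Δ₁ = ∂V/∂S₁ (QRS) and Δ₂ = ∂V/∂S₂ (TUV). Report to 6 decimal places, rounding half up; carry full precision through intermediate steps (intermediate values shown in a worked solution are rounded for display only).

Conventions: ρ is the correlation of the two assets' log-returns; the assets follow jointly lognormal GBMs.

σ_eff = √(σ₁² + σ₂² − 2ρσ₁σ₂) = √(0.5361² + 0.1885² − 2·0.7157·0.5361·0.1885) = 0.422239
d₁ = (ln(S₁/S₂) + (q₂ − q₁ + σ_eff²/2)T) / (σ_eff√T) = (ln(100.84/114.17) + (0.0 − 0.0 + 0.089143)·1.6682) / 0.545359 = 0.045025
d₂ = d₁ − σ_eff√T = 0.045025 − 0.545359 = -0.500334
N(d₁) = 0.517956,  N(d₂) = 0.308420
V = S₁·e^{−q₁T}·N(d₁) − S₂·e^{−q₂T}·N(d₂) = 52.230695 − 35.212306 = 17.018390
Key observation: pricing in TUV-units makes this a unit-strike call on the ratio S₁/S₂ — the risk-free rate cancels and cannot affect the value.
Δ₁ = e^{−q₁T}·N(d₁) = 0.517956;  Δ₂ = −e^{−q₂T}·N(d₂) = -0.308420

exchange price = 17.018390
Δ1 = 0.517956
Δ2 = -0.308420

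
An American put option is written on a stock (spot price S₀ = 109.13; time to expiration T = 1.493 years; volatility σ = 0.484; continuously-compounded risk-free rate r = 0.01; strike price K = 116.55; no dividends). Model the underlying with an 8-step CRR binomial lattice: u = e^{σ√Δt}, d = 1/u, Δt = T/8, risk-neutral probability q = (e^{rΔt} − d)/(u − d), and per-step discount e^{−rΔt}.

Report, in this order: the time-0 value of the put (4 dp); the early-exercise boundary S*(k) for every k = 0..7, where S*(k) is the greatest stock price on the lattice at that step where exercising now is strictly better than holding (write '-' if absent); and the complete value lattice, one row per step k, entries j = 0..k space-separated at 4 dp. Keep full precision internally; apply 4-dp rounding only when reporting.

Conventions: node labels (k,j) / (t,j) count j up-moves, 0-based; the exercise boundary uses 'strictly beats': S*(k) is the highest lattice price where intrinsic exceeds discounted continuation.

price = 29.2859
boundary = - - - - 47.2846 58.2809 71.8343 88.5397
tree:
29.2859
38.1046 18.7303
48.1324 26.1215 9.8594
58.8043 35.4111 14.9829 3.6973
69.2654 46.3823 22.2748 6.2166 0.6625
78.1869 58.2691 32.1828 10.3716 1.2119 0.0000
85.4251 69.2654 44.7157 17.1425 2.2171 0.0000 0.0000
91.2976 78.1869 58.2691 28.0103 4.0560 0.0000 0.0000 0.0000
96.0622 85.4251 69.2654 44.7157 7.4200 0.0000 0.0000 0.0000 0.0000

Δt=0.18663  u=1.23255  d=0.81132  q=0.45235  discount=0.99814
step 8 (expiry): payoffs max(K−S,0) = 96.0622 85.4251 69.2654 44.7157 7.4200 0.0000 0.0000 0.0000 0.0000
step 7: (k=7,j=0): S=25.2524, K−S=91.2976, hold=91.0803 ⇒ V=91.2976 exercise | (k=7,j=1): S=38.3631, K−S=78.1869, hold=77.9696 ⇒ V=78.1869 exercise | (k=7,j=2): S=58.2809, K−S=58.2691, hold=58.0518 ⇒ V=58.2691 exercise | (k=7,j=3): S=88.5397, K−S=28.0103, hold=27.7930 ⇒ V=28.0103 exercise | (k=7,j=4): S=134.5086, K−S=0.0000, hold=4.0560 ⇒ V=4.0560 continue | (k=7,j=5): S=204.3441, K−S=0.0000, hold=0.0000 ⇒ V=0.0000 continue | (k=7,j=6): S=310.4375, K−S=0.0000, hold=0.0000 ⇒ V=0.0000 continue | (k=7,j=7): S=471.6135, K−S=0.0000, hold=0.0000 ⇒ V=0.0000 continue  boundary S*=88.5397
step 6: (k=6,j=0): S=31.1249, K−S=85.4251, hold=85.2078 ⇒ V=85.4251 exercise | (k=6,j=1): S=47.2846, K−S=69.2654, hold=69.0480 ⇒ V=69.2654 exercise | (k=6,j=2): S=71.8343, K−S=44.7157, hold=44.4983 ⇒ V=44.7157 exercise | (k=6,j=3): S=109.1300, K−S=7.4200, hold=17.1425 ⇒ V=17.1425 continue | (k=6,j=4): S=165.7892, K−S=0.0000, hold=2.2171 ⇒ V=2.2171 continue | (k=6,j=5): S=251.8652, K−S=0.0000, hold=0.0000 ⇒ V=0.0000 continue | (k=6,j=6): S=382.6310, K−S=0.0000, hold=0.0000 ⇒ V=0.0000 continue  boundary S*=71.8343
step 5: (k=5,j=0): S=38.3631, K−S=78.1869, hold=77.9696 ⇒ V=78.1869 exercise | (k=5,j=1): S=58.2809, K−S=58.2691, hold=58.0518 ⇒ V=58.2691 exercise | (k=5,j=2): S=88.5397, K−S=28.0103, hold=32.1828 ⇒ V=32.1828 continue | (k=5,j=3): S=134.5086, K−S=0.0000, hold=10.3716 ⇒ V=10.3716 continue | (k=5,j=4): S=204.3441, K−S=0.0000, hold=1.2119 ⇒ V=1.2119 continue | (k=5,j=5): S=310.4375, K−S=0.0000, hold=0.0000 ⇒ V=0.0000 continue  boundary S*=58.2809
step 4: (k=4,j=0): S=47.2846, K−S=69.2654, hold=69.0480 ⇒ V=69.2654 exercise | (k=4,j=1): S=71.8343, K−S=44.7157, hold=46.3823 ⇒ V=46.3823 continue | (k=4,j=2): S=109.1300, K−S=7.4200, hold=22.2748 ⇒ V=22.2748 continue | (k=4,j=3): S=165.7892, K−S=0.0000, hold=6.2166 ⇒ V=6.2166 continue | (k=4,j=4): S=251.8652, K−S=0.0000, hold=0.6625 ⇒ V=0.6625 continue  boundary S*=47.2846
step 3: (k=3,j=0): S=58.2809, K−S=58.2691, hold=58.8043 ⇒ V=58.8043 continue | (k=3,j=1): S=88.5397, K−S=28.0103, hold=35.4111 ⇒ V=35.4111 continue | (k=3,j=2): S=134.5086, K−S=0.0000, hold=14.9829 ⇒ V=14.9829 continue | (k=3,j=3): S=204.3441, K−S=0.0000, hold=3.6973 ⇒ V=3.6973 continue  boundary S*=-
step 2: (k=2,j=0): S=71.8343, K−S=44.7157, hold=48.1324 ⇒ V=48.1324 continue | (k=2,j=1): S=109.1300, K−S=7.4200, hold=26.1215 ⇒ V=26.1215 continue | (k=2,j=2): S=165.7892, K−S=0.0000, hold=9.8594 ⇒ V=9.8594 continue  boundary S*=-
step 1: (k=1,j=0): S=88.5397, K−S=28.0103, hold=38.1046 ⇒ V=38.1046 continue | (k=1,j=1): S=134.5086, K−S=0.0000, hold=18.7303 ⇒ V=18.7303 continue  boundary S*=-
step 0: (k=0,j=0): S=109.1300, K−S=7.4200, hold=29.2859 ⇒ V=29.2859 continue  boundary S*=-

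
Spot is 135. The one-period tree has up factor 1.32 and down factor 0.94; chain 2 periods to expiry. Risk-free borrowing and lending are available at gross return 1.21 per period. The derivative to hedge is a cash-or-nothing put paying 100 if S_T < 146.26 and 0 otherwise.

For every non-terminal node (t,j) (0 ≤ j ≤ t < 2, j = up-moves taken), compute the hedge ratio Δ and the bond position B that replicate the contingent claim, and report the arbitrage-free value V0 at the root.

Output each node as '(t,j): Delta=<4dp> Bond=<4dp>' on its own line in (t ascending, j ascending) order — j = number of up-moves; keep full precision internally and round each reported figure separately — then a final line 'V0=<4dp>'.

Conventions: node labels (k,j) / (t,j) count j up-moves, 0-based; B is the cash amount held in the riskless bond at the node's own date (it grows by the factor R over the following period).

Under the risk-neutral measure, an up-move has probability p* = (R−d)/(u−d) = 0.7105 and values discount at R = 1.21.
Payoffs at expiry: V(2,0)=100.0000, V(2,1)=0.0000, V(2,2)=0.0000
Node (1,0) S=126.9000: V=(p*·0.0000+(1−p*)·100.0000)/1.21=23.9234; Δ=(0.0000−100.0000)/(167.5080−119.2860)=-2.0737; B=V−Δ·S=287.0813
Node (1,1) S=178.2000: V=(p*·0.0000+(1−p*)·0.0000)/1.21=0.0000; Δ=(0.0000−0.0000)/(235.2240−167.5080)=0.0000; B=V−Δ·S=0.0000
Node (0,0) S=135.0000: V=(p*·0.0000+(1−p*)·23.9234)/1.21=5.7233; Δ=(0.0000−23.9234)/(178.2000−126.9000)=-0.4663; B=V−Δ·S=68.6797
Check: Δ(0,0)·S0 + B(0,0) = 5.7233 = V0.

(0,0): Delta=-0.4663 Bond=68.6797
(1,0): Delta=-2.0737 Bond=287.0813
(1,1): Delta=0.0000 Bond=0.0000
V0=5.7233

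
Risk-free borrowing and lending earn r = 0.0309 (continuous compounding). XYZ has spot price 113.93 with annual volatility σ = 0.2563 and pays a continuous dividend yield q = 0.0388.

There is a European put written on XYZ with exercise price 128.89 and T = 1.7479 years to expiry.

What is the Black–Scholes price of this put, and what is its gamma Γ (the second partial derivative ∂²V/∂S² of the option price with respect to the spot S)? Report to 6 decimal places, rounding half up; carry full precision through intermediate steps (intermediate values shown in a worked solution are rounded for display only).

σ√T = 0.2563·√1.7479 = 0.338850
d₁ = (ln(S/K) + (r−q+σ²/2)T) / (σ√T) = (ln(113.93/128.89) + (0.0309−0.0388+0.2563²/2)·1.7479) / 0.338850 = (-0.123375 + 0.043601) / 0.338850 = -0.235426
d₂ = d₁ − σ√T = -0.235426 − 0.338850 = -0.574276
e^{−rT} = 0.947423
e^{−qT} = 0.934430
N(−d₁) = 0.593061,  N(−d₂) = 0.717109
Put price V = K·e^{−rT}·N(−d₂) − S·e^{−qT}·N(−d₁) = 87.568580 − 63.137042 = 24.431539
φ(d₁) = (1/√(2π))·e^{−d₁²/2} = 0.388038
Γ = e^{−qT}·φ(d₁) / (S·σ·√T) = 0.009392

price = 24.431539
Γ = 0.009392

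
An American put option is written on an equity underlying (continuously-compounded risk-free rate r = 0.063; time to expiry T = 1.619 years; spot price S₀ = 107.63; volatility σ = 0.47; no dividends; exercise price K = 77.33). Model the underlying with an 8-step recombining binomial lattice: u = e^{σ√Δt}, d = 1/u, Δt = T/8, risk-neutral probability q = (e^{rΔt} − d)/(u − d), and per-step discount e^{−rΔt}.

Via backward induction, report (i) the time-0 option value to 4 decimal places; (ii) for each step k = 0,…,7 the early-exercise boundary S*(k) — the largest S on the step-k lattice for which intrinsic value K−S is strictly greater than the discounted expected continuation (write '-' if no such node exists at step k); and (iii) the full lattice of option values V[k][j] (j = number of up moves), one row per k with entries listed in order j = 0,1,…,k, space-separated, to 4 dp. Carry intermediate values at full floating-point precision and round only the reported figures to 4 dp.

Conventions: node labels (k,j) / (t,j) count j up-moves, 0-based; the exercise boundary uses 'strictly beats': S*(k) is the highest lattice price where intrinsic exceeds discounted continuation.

Δt=0.20237, u=1.23545, d=0.80942, q=0.47746, disc=e^(-rΔt)=0.98733
k=8 terminal: V=max(K-S,0) → 57.4995 47.0620 31.1309 6.8147 0.0000 0.0000 0.0000 0.0000 0.0000
k=7: j=0 S=24.4996 intr=52.8304 cont=51.8507 V=52.8304[EX]; j=1 S=37.3946 intr=39.9354 cont=38.9557 V=39.9354[EX]; j=2 S=57.0767 intr=20.2533 cont=19.2737 V=20.2533[EX]; j=3 S=87.1181 intr=0.0000 cont=3.5159 V=3.5159[hold]; j=4 S=132.9714 intr=0.0000 cont=0.0000 V=0.0000[hold]; j=5 S=202.9589 intr=0.0000 cont=0.0000 V=0.0000[hold]; j=6 S=309.7833 intr=0.0000 cont=0.0000 V=0.0000[hold]; j=7 S=472.8331 intr=0.0000 cont=0.0000 V=0.0000[hold]  S*(7)=57.0767
k=6: j=0 S=30.2680 intr=47.0620 cont=46.0823 V=47.0620[EX]; j=1 S=46.1991 intr=31.1309 cont=30.1512 V=31.1309[EX]; j=2 S=70.5153 intr=6.8147 cont=12.1066 V=12.1066[hold]; j=3 S=107.6300 intr=0.0000 cont=1.8139 V=1.8139[hold]; j=4 S=164.2794 intr=0.0000 cont=0.0000 V=0.0000[hold]; j=5 S=250.7454 intr=0.0000 cont=0.0000 V=0.0000[hold]; j=6 S=382.7215 intr=0.0000 cont=0.0000 V=0.0000[hold]  S*(6)=46.1991
k=5: j=0 S=37.3946 intr=39.9354 cont=38.9557 V=39.9354[EX]; j=1 S=57.0767 intr=20.2533 cont=21.7683 V=21.7683[hold]; j=2 S=87.1181 intr=0.0000 cont=7.1012 V=7.1012[hold]; j=3 S=132.9714 intr=0.0000 cont=0.9358 V=0.9358[hold]; j=4 S=202.9589 intr=0.0000 cont=0.0000 V=0.0000[hold]; j=5 S=309.7833 intr=0.0000 cont=0.0000 V=0.0000[hold]  S*(5)=37.3946
k=4: j=0 S=46.1991 intr=31.1309 cont=30.8654 V=31.1309[EX]; j=1 S=70.5153 intr=6.8147 cont=14.5783 V=14.5783[hold]; j=2 S=107.6300 intr=0.0000 cont=4.1048 V=4.1048[hold]; j=3 S=164.2794 intr=0.0000 cont=0.4828 V=0.4828[hold]; j=4 S=250.7454 intr=0.0000 cont=0.0000 V=0.0000[hold]  S*(4)=46.1991
k=3: j=0 S=57.0767 intr=20.2533 cont=22.9335 V=22.9335[hold]; j=1 S=87.1181 intr=0.0000 cont=9.4564 V=9.4564[hold]; j=2 S=132.9714 intr=0.0000 cont=2.3454 V=2.3454[hold]; j=3 S=202.9589 intr=0.0000 cont=0.2491 V=0.2491[hold]  S*(3)=-
k=2: j=0 S=70.5153 intr=6.8147 cont=16.2898 V=16.2898[hold]; j=1 S=107.6300 intr=0.0000 cont=5.9844 V=5.9844[hold]; j=2 S=164.2794 intr=0.0000 cont=1.3275 V=1.3275[hold]  S*(2)=-
k=1: j=0 S=87.1181 intr=0.0000 cont=11.2254 V=11.2254[hold]; j=1 S=132.9714 intr=0.0000 cont=3.7133 V=3.7133[hold]  S*(1)=-
k=0: j=0 S=107.6300 intr=0.0000 cont=7.5419 V=7.5419[hold]  S*(0)=-

price = 7.5419
boundary = - - - - 46.1991 37.3946 46.1991 57.0767
tree:
7.5419
11.2254 3.7133
16.2898 5.9844 1.3275
22.9335 9.4564 2.3454 0.2491
31.1309 14.5783 4.1048 0.4828 0.0000
39.9354 21.7683 7.1012 0.9358 0.0000 0.0000
47.0620 31.1309 12.1066 1.8139 0.0000 0.0000 0.0000
52.8304 39.9354 20.2533 3.5159 0.0000 0.0000 0.0000 0.0000
57.4995 47.0620 31.1309 6.8147 0.0000 0.0000 0.0000 0.0000 0.0000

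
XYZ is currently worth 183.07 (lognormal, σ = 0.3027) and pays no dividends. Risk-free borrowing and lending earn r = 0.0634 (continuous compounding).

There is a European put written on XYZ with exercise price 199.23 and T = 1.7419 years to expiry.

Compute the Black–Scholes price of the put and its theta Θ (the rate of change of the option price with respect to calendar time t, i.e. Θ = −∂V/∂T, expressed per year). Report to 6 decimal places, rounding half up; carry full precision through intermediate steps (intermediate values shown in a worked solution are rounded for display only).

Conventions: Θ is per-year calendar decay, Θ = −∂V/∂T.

price = 26.338712
Θ = -1.824637

σ√T = 0.3027·√1.7419 = 0.399507
d₁ = (ln(S/K) + (r+σ²/2)T) / (σ√T) = (ln(183.07/199.23) + (0.0634+0.3027²/2)·1.7419) / 0.399507 = (-0.084591 + 0.190239) / 0.399507 = 0.264446
d₂ = d₁ − σ√T = 0.264446 − 0.399507 = -0.135061
e^{−rT} = 0.895443
N(−d₁) = 0.395718,  N(−d₂) = 0.553718
Put price V = K·e^{−rT}·N(−d₂) − S·N(−d₁) = 98.782837 − 72.444125 = 26.338712
φ(d₁) = (1/√(2π))·e^{−d₁²/2} = 0.385234
Θ = −S·φ(d₁)·σ/(2√T) + r·K·e^{−rT}·N(−d₂) = −8.087468 + 6.262832 = -1.824637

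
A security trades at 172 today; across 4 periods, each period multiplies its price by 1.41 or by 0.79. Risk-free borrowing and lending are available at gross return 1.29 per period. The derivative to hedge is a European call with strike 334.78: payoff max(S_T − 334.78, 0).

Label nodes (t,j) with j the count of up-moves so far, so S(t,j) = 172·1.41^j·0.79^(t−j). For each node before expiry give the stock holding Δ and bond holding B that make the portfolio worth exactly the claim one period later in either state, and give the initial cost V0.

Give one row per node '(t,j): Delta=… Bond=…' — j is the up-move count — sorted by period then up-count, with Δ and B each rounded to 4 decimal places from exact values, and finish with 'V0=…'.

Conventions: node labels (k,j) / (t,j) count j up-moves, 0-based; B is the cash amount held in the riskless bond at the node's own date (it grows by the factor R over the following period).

Risk-neutral probability p* = (R−d)/(u−d) = (1.29−0.79)/(1.41−0.79) = 0.8065.
At maturity the claim pays: V(4,0)=0.0000, V(4,1)=0.0000, V(4,2)=0.0000, V(4,3)=46.1217, V(4,4)=345.0572
(3,0): S=84.8027. Δ = (V_up−V_dn)/(S_up−S_dn) = (0.0000−0.0000)/(119.5718−66.9941) = 0.0000. V = [p*·0.0000 + (1−p*)·0.0000]/1.29 = 0.0000. B = V − Δ·S = 0.0000.
(3,1): S=151.3567. Δ = (V_up−V_dn)/(S_up−S_dn) = (0.0000−0.0000)/(213.4130−119.5718) = 0.0000. V = [p*·0.0000 + (1−p*)·0.0000]/1.29 = 0.0000. B = V − Δ·S = 0.0000.
(3,2): S=270.1430. Δ = (V_up−V_dn)/(S_up−S_dn) = (46.1217−0.0000)/(380.9017−213.4130) = 0.2754. V = [p*·46.1217 + (1−p*)·0.0000]/1.29 = 28.8333. B = V − Δ·S = -45.5565.
(3,3): S=482.1540. Δ = (V_up−V_dn)/(S_up−S_dn) = (345.0572−46.1217)/(679.8372−380.9017) = 1.0000. V = [p*·345.0572 + (1−p*)·46.1217]/1.29 = 222.6346. B = V − Δ·S = -259.5194.
(2,0): S=107.3452. Δ = (V_up−V_dn)/(S_up−S_dn) = (0.0000−0.0000)/(151.3567−84.8027) = 0.0000. V = [p*·0.0000 + (1−p*)·0.0000]/1.29 = 0.0000. B = V − Δ·S = 0.0000.
(2,1): S=191.5908. Δ = (V_up−V_dn)/(S_up−S_dn) = (28.8333−0.0000)/(270.1430−151.3567) = 0.2427. V = [p*·28.8333 + (1−p*)·0.0000]/1.29 = 18.0253. B = V − Δ·S = -28.4800.
(2,2): S=341.9532. Δ = (V_up−V_dn)/(S_up−S_dn) = (222.6346−28.8333)/(482.1540−270.1430) = 0.9141. V = [p*·222.6346 + (1−p*)·28.8333]/1.29 = 143.5075. B = V − Δ·S = -169.0754.
(1,0): S=135.8800. Δ = (V_up−V_dn)/(S_up−S_dn) = (18.0253−0.0000)/(191.5908−107.3452) = 0.2140. V = [p*·18.0253 + (1−p*)·0.0000]/1.29 = 11.2686. B = V − Δ·S = -17.8044.
(1,1): S=242.5200. Δ = (V_up−V_dn)/(S_up−S_dn) = (143.5075−18.0253)/(341.9532−191.5908) = 0.8345. V = [p*·143.5075 + (1−p*)·18.0253]/1.29 = 92.4191. B = V − Δ·S = -109.9716.
(0,0): S=172.0000. Δ = (V_up−V_dn)/(S_up−S_dn) = (92.4191−11.2686)/(242.5200−135.8800) = 0.7610. V = [p*·92.4191 + (1−p*)·11.2686]/1.29 = 59.4671. B = V − Δ·S = -71.4208.
Check: Δ(0,0)·S0 + B(0,0) = 59.4671 = V0.

(0,0): Delta=0.7610 Bond=-71.4208
(1,0): Delta=0.2140 Bond=-17.8044
(1,1): Delta=0.8345 Bond=-109.9716
(2,0): Delta=0.0000 Bond=0.0000
(2,1): Delta=0.2427 Bond=-28.4800
(2,2): Delta=0.9141 Bond=-169.0754
(3,0): Delta=0.0000 Bond=0.0000
(3,1): Delta=0.0000 Bond=0.0000
(3,2): Delta=0.2754 Bond=-45.5565
(3,3): Delta=1.0000 Bond=-259.5194
V0=59.4671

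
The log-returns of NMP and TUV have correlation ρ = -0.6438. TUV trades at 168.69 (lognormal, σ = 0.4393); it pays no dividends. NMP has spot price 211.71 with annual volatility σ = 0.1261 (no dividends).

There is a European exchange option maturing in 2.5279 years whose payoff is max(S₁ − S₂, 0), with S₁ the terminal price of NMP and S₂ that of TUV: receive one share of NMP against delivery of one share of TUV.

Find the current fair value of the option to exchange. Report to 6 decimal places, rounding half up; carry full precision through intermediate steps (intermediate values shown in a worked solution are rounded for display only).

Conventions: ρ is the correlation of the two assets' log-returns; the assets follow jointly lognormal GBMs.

exchange price = 85.641267

σ_eff = √(σ₁² + σ₂² − 2ρσ₁σ₂) = √(0.1261² + 0.4393² − 2·-0.6438·0.1261·0.4393) = 0.529352
d₁ = (ln(S₁/S₂) + (q₂ − q₁ + σ_eff²/2)T) / (σ_eff√T) = (ln(211.71/168.69) + (0.0 − 0.0 + 0.140107)·2.5279) / 0.841636 = 0.690715
d₂ = d₁ − σ_eff√T = 0.690715 − 0.841636 = -0.150921
N(d₁) = 0.755128,  N(d₂) = 0.440019
V = S₁·e^{−q₁T}·N(d₁) − S₂·e^{−q₂T}·N(d₂) = 159.868052 − 74.226785 = 85.641267
Key observation: the rate r is irrelevant here: denominating values in TUV turns the exchange into a ratio option on S₁/S₂, and discounting at r drops out.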